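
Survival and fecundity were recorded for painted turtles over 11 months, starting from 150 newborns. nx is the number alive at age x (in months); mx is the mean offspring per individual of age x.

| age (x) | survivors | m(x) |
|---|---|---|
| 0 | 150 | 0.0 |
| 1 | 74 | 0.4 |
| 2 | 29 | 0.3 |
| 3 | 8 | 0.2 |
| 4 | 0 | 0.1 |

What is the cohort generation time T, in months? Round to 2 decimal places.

lx = nx/n0 = nx/150: 1, 0.49333…, 0.19333…, 0.05333…, 0
lx·mx: 0, 0.197333…, 0.058…, 0.010667…, 0 → R0 = 0.266…
x·lx·mx: 0, 0.197333…, 0.116…, 0.032…, 0 → Σ = 0.345333…
T = 0.345333… / 0.266… = 1.298246… → 1.30

1.30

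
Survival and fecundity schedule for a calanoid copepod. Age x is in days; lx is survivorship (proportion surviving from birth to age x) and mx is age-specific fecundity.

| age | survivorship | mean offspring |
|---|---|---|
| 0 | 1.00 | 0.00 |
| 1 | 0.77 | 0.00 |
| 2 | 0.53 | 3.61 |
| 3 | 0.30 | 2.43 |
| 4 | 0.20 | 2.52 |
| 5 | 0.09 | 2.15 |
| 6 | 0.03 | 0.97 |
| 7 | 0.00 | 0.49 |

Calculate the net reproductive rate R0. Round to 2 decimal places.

3.37

lx·mx by age: 0, 0, 1.9133, 0.729, 0.504, 0.1935, 0.0291, 0
R0 = Σ lx·mx = 3.3689 → 3.37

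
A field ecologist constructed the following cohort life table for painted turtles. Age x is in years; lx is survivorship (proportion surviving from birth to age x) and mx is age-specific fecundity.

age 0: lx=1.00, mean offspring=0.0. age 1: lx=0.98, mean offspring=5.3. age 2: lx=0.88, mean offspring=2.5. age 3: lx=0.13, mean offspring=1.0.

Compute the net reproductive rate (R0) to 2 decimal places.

lx·mx by age: 0, 5.194, 2.2, 0.13
R0 = Σ lx·mx = 7.524 → 7.52

7.52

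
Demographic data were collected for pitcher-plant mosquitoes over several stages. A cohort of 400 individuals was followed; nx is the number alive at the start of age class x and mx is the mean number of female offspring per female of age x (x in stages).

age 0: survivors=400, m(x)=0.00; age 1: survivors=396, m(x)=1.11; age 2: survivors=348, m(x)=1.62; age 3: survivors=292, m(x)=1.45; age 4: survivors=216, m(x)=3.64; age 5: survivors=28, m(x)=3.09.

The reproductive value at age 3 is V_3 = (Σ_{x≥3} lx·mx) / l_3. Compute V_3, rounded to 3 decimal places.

lx = nx/n0 = nx/400: 1, 0.99, 0.87, 0.73, 0.54, 0.07
lx·mx for x ≥ 3: 1.0585, 1.9656, 0.2163 → sum = 3.2404
V_3 = 3.2404 / l_3 = 3.2404 / 0.73 = 4.438904… → 4.439

4.439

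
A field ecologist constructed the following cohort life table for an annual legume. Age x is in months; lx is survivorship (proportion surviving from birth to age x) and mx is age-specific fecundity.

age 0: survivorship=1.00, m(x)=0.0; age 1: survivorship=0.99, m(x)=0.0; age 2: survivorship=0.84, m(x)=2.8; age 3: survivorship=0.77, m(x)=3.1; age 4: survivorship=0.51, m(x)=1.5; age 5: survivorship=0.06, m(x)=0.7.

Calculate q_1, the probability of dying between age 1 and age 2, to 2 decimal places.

q_1 = (l_1 − l_2) / l_1 = (0.99 − 0.84) / 0.99
     = 0.15 / 0.99 = 0.151515… → 0.15

0.15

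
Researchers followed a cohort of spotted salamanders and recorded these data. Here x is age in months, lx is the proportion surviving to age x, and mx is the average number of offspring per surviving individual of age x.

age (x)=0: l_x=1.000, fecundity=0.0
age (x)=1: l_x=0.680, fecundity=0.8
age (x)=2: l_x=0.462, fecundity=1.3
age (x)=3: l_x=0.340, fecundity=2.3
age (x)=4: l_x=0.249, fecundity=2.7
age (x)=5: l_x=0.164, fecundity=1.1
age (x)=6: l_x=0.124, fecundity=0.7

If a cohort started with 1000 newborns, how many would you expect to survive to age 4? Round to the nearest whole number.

Expected survivors = N0 · l_4 = 1000 × 0.249 = 249 → 249

249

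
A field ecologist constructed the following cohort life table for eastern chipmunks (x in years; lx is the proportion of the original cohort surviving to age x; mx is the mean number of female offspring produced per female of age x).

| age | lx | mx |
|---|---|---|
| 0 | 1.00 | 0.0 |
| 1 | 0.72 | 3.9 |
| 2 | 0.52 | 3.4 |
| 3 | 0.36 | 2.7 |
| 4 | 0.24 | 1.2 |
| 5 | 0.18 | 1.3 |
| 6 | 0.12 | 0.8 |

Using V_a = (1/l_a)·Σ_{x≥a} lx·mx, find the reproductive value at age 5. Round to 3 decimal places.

1.833

lx·mx for x ≥ 5: 0.234, 0.096 → sum = 0.33
V_5 = 0.33 / l_5 = 0.33 / 0.18 = 1.833333… → 1.833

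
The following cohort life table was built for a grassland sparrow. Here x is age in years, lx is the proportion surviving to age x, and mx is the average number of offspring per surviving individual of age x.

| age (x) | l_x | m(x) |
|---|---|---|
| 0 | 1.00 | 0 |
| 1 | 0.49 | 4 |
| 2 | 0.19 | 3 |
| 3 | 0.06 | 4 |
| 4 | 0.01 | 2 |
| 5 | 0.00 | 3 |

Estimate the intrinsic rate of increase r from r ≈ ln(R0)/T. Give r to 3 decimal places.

0.734

R0 = Σ lx·mx = 0 + 1.96 + 0.57 + 0.24 + 0.02 + 0 = 2.79
Σ x·lx·mx = 3.9; T = 3.9/2.79 = 1.39785…
r ≈ ln(R0)/T = ln(2.79)/1.39785… = 0.73401… → 0.734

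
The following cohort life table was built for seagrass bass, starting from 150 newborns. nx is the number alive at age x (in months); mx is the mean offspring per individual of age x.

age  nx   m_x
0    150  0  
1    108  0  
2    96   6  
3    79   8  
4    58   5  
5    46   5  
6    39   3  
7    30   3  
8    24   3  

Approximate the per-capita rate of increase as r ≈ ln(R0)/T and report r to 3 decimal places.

0.716

lx = nx/n0 = nx/150: 1, 0.72, 0.64, 0.52667…, 0.38667…, 0.30667…, 0.26, 0.2, 0.16
R0 = Σ lx·mx = 0 + 0 + 3.84 + 4.21333… + 1.93333… + 1.53333… + 0.78 + 0.6 + 0.48 = 13.38…
Σ x·lx·mx = 48.44…; T = 48.44…/13.38… = 3.62033…
r ≈ ln(R0)/T = ln(13.38…)/3.62033… = 0.71644… → 0.716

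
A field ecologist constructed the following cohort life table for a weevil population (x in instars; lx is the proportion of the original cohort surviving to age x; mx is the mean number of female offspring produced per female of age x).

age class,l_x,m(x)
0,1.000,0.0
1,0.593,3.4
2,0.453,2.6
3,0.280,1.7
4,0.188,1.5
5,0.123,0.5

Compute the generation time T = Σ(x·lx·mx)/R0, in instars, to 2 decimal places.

lx·mx: 0, 2.0162, 1.1778, 0.476, 0.282, 0.0615 → R0 = 4.0135
x·lx·mx: 0, 2.0162, 2.3556, 1.428, 1.128, 0.3075 → Σ = 7.2353
T = 7.2353 / 4.0135 = 1.802741… → 1.80

1.80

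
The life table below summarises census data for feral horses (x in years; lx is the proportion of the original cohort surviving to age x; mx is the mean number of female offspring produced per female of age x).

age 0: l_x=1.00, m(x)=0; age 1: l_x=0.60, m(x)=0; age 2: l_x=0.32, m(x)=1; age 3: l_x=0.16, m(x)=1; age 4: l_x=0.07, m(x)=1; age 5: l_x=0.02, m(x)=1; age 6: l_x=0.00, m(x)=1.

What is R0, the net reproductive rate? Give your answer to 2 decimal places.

0.57

lx·mx by age: 0, 0, 0.32, 0.16, 0.07, 0.02, 0
R0 = Σ lx·mx = 0.57 → 0.57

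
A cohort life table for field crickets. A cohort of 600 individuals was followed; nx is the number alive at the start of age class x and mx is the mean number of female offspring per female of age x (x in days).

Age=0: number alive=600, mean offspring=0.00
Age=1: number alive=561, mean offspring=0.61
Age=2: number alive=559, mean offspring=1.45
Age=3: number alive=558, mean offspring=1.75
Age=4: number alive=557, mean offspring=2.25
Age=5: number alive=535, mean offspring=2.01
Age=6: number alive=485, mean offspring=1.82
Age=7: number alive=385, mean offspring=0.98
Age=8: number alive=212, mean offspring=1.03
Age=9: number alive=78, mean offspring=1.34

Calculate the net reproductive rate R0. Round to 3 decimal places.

10.068

lx = nx/n0 = nx/600: 1, 0.935, 0.93167…, 0.93, 0.92833…, 0.89167…, 0.80833…, 0.64167…, 0.35333…, 0.13
lx·mx by age: 0, 0.57035, 1.350917…, 1.6275, 2.08875…, 1.79225…, 1.471167…, 0.628833…, 0.363933…, 0.1742
R0 = Σ lx·mx = 10.0679… → 10.068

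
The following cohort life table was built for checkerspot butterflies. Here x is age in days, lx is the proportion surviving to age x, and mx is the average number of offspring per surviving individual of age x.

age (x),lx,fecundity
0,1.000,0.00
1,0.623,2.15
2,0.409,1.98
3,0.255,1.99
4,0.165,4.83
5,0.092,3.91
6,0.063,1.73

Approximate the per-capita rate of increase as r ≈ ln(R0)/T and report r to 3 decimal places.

0.530

R0 = Σ lx·mx = 0 + 1.33945 + 0.80982 + 0.50745 + 0.79695 + 0.35972 + 0.10899 = 3.92238
Σ x·lx·mx = 10.12178; T = 10.12178/3.92238 = 2.58052…
r ≈ ln(R0)/T = ln(3.92238)/2.58052… = 0.52962… → 0.530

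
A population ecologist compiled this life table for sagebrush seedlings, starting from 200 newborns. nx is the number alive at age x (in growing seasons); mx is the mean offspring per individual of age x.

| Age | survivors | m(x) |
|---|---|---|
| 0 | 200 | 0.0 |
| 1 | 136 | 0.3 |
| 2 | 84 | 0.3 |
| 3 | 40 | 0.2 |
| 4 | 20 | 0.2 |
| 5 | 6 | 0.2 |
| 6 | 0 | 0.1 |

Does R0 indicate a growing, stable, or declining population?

lx = nx/n0 = nx/200: 1, 0.68, 0.42, 0.2, 0.1, 0.03, 0
R0 = Σ lx·mx = 0 + 0.204 + 0.126 + 0.04 + 0.02 + 0.006 + 0 = 0.396
R0 < 1, so the population is declining.

declining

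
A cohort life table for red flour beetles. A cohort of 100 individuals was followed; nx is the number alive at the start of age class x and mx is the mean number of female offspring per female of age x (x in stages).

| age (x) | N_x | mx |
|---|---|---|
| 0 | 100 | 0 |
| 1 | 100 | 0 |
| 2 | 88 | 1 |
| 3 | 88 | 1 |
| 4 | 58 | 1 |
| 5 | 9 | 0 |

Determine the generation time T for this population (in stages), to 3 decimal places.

lx = nx/n0 = nx/100: 1, 1, 0.88, 0.88, 0.58, 0.09
lx·mx: 0, 0, 0.88, 0.88, 0.58, 0 → R0 = 2.34
x·lx·mx: 0, 0, 1.76, 2.64, 2.32, 0 → Σ = 6.72
T = 6.72 / 2.34 = 2.871795… → 2.872

2.872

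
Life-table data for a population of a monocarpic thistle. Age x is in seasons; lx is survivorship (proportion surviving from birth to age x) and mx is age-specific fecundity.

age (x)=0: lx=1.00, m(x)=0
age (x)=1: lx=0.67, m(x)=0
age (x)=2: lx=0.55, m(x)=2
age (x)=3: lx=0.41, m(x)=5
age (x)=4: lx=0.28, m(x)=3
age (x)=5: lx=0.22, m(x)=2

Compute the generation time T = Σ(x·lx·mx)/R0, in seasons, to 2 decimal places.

3.14

lx·mx: 0, 0, 1.1, 2.05, 0.84, 0.44 → R0 = 4.43
x·lx·mx: 0, 0, 2.2, 6.15, 3.36, 2.2 → Σ = 13.91
T = 13.91 / 4.43 = 3.139955… → 3.14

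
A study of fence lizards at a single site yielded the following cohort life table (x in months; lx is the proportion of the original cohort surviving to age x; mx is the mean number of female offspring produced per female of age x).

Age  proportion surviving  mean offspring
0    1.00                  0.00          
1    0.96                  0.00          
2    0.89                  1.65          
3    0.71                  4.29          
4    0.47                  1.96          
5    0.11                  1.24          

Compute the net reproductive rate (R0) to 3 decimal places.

lx·mx by age: 0, 0, 1.4685, 3.0459, 0.9212, 0.1364
R0 = Σ lx·mx = 5.572 → 5.572

5.572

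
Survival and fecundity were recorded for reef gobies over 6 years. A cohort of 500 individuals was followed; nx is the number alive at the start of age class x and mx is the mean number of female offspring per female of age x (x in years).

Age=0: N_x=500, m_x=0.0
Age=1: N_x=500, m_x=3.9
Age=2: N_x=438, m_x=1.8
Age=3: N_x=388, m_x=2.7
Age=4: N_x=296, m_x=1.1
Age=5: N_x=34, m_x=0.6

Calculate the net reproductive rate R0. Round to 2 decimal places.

lx = nx/n0 = nx/500: 1, 1, 0.876, 0.776, 0.592, 0.068
lx·mx by age: 0, 3.9, 1.5768, 2.0952, 0.6512, 0.0408
R0 = Σ lx·mx = 8.264 → 8.26

8.26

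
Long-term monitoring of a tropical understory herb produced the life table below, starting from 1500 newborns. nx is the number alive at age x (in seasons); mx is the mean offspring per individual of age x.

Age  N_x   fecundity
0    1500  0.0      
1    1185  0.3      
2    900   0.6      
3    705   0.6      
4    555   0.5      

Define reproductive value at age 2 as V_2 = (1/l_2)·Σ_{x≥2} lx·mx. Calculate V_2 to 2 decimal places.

lx = nx/n0 = nx/1500: 1, 0.79, 0.6, 0.47, 0.37
lx·mx for x ≥ 2: 0.36, 0.282, 0.185 → sum = 0.827
V_2 = 0.827 / l_2 = 0.827 / 0.6 = 1.378333… → 1.38

1.38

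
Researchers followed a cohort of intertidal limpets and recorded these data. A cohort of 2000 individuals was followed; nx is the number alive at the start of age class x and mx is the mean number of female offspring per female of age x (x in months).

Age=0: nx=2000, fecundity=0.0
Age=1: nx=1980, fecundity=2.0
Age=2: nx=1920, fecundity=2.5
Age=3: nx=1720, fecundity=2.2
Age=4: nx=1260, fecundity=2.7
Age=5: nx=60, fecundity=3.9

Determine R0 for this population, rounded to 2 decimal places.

lx = nx/n0 = nx/2000: 1, 0.99, 0.96, 0.86, 0.63, 0.03
lx·mx by age: 0, 1.98, 2.4, 1.892, 1.701, 0.117
R0 = Σ lx·mx = 8.09 → 8.09

8.09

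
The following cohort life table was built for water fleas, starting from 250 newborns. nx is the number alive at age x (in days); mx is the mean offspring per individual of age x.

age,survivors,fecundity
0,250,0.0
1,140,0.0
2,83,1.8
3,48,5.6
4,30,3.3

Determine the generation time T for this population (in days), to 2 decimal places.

lx = nx/n0 = nx/250: 1, 0.56, 0.332, 0.192, 0.12
lx·mx: 0, 0, 0.5976, 1.0752, 0.396 → R0 = 2.0688
x·lx·mx: 0, 0, 1.1952, 3.2256, 1.584 → Σ = 6.0048
T = 6.0048 / 2.0688 = 2.902552… → 2.90

2.90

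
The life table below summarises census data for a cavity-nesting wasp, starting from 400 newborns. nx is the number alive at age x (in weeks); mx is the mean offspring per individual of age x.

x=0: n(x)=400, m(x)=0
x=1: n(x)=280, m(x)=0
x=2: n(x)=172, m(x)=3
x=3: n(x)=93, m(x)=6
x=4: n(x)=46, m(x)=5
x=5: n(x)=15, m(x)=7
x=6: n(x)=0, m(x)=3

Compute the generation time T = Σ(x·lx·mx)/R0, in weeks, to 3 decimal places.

2.946

lx = nx/n0 = nx/400: 1, 0.7, 0.43, 0.2325, 0.115, 0.0375, 0
lx·mx: 0, 0, 1.29, 1.395, 0.575, 0.2625, 0 → R0 = 3.5225
x·lx·mx: 0, 0, 2.58, 4.185, 2.3, 1.3125, 0 → Σ = 10.3775
T = 10.3775 / 3.5225 = 2.946061… → 2.946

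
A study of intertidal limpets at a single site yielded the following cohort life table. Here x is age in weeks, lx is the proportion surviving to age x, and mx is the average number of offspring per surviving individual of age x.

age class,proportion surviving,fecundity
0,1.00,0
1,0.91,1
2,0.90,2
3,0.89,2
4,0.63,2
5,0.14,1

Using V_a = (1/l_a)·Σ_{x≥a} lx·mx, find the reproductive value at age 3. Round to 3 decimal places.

3.573

lx·mx for x ≥ 3: 1.78, 1.26, 0.14 → sum = 3.18
V_3 = 3.18 / l_3 = 3.18 / 0.89 = 3.573034… → 3.573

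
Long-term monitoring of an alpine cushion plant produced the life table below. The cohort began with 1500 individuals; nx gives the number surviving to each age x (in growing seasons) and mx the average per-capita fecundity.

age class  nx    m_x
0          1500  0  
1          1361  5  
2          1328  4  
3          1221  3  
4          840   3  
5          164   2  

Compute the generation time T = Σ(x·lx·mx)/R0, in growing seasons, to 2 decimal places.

2.15

lx = nx/n0 = nx/1500: 1, 0.90733…, 0.88533…, 0.814, 0.56, 0.10933…
lx·mx: 0, 4.536667…, 3.541333…, 2.442, 1.68, 0.218667… → R0 = 12.418667…
x·lx·mx: 0, 4.536667…, 7.082667…, 7.326, 6.72, 1.093333… → Σ = 26.758667…
T = 26.758667… / 12.418667… = 2.154713… → 2.15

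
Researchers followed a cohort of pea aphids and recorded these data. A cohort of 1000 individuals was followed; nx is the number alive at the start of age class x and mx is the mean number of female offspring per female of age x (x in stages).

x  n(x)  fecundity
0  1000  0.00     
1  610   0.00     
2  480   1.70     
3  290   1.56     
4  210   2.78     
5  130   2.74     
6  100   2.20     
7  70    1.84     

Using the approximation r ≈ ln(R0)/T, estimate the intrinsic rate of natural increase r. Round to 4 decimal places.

lx = nx/n0 = nx/1000: 1, 0.61, 0.48, 0.29, 0.21, 0.13, 0.1, 0.07
R0 = Σ lx·mx = 0 + 0 + 0.816 + 0.4524 + 0.5838 + 0.3562 + 0.22 + 0.1288 = 2.5572
Σ x·lx·mx = 9.327; T = 9.327/2.5572 = 3.64735…
r ≈ ln(R0)/T = ln(2.5572)/3.64735… = 0.257423… → 0.2574

0.2574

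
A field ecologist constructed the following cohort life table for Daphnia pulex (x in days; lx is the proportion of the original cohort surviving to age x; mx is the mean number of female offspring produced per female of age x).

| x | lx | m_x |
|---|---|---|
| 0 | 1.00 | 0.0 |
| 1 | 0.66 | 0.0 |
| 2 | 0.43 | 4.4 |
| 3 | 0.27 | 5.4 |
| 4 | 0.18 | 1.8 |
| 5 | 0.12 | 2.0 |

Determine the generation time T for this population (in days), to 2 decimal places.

lx·mx: 0, 0, 1.892, 1.458, 0.324, 0.24 → R0 = 3.914
x·lx·mx: 0, 0, 3.784, 4.374, 1.296, 1.2 → Σ = 10.654
T = 10.654 / 3.914 = 2.722024… → 2.72

2.72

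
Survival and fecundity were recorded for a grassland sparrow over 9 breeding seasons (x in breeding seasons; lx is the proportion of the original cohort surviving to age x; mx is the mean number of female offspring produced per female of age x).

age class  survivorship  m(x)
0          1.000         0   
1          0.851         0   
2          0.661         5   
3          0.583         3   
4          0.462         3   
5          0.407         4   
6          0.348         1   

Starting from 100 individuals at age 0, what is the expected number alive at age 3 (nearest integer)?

58

Expected survivors = N0 · l_3 = 100 × 0.583 = 58.3 → 58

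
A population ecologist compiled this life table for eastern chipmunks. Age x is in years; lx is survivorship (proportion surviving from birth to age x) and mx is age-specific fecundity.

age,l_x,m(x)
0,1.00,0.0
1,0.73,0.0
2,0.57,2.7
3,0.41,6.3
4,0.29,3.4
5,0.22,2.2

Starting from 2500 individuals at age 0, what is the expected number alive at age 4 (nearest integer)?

Expected survivors = N0 · l_4 = 2500 × 0.29 = 725 → 725

725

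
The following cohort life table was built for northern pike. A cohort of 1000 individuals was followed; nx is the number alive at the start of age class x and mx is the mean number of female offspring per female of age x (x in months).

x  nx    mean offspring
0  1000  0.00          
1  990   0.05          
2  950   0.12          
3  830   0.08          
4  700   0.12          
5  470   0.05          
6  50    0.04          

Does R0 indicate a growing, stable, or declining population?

lx = nx/n0 = nx/1000: 1, 0.99, 0.95, 0.83, 0.7, 0.47, 0.05
R0 = Σ lx·mx = 0 + 0.0495 + 0.114 + 0.0664 + 0.084 + 0.0235 + 0.002 = 0.3394
R0 < 1, so the population is declining.

declining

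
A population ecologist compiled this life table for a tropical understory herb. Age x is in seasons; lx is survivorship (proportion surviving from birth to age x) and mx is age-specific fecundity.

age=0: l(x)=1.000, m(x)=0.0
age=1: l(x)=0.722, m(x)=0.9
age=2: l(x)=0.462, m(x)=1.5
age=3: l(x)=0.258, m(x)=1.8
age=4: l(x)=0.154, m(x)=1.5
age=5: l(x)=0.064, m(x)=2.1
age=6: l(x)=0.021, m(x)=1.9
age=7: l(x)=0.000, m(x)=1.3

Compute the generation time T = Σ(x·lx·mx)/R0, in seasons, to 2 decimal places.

2.38

lx·mx: 0, 0.6498, 0.693, 0.4644, 0.231, 0.1344, 0.0399, 0 → R0 = 2.2125
x·lx·mx: 0, 0.6498, 1.386, 1.3932, 0.924, 0.672, 0.2394, 0 → Σ = 5.2644
T = 5.2644 / 2.2125 = 2.37939… → 2.38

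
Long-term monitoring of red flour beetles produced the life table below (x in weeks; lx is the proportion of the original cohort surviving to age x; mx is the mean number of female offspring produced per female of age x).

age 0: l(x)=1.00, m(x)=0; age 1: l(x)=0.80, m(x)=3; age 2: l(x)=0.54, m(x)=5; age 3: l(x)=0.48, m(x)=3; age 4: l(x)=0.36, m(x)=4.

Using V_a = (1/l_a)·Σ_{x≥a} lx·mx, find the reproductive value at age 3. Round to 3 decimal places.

lx·mx for x ≥ 3: 1.44, 1.44 → sum = 2.88
V_3 = 2.88 / l_3 = 2.88 / 0.48 = 6 → 6.000

6.000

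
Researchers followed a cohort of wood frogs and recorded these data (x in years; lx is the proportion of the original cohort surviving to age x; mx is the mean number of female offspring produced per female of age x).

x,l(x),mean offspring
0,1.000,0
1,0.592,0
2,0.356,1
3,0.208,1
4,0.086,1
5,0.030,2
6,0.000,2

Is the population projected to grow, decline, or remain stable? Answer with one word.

R0 = Σ lx·mx = 0 + 0 + 0.356 + 0.208 + 0.086 + 0.06 + 0 = 0.71
R0 < 1, so the population is declining.

declining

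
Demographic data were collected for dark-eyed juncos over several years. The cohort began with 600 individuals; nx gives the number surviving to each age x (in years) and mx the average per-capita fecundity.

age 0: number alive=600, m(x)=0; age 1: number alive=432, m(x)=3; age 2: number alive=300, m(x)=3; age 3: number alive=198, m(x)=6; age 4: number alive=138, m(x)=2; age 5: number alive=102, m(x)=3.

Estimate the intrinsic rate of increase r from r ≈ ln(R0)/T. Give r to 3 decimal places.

lx = nx/n0 = nx/600: 1, 0.72, 0.5, 0.33, 0.23, 0.17
R0 = Σ lx·mx = 0 + 2.16 + 1.5 + 1.98 + 0.46 + 0.51 = 6.61
Σ x·lx·mx = 15.49; T = 15.49/6.61 = 2.34342…
r ≈ ln(R0)/T = ln(6.61)/2.34342… = 0.80591… → 0.806

0.806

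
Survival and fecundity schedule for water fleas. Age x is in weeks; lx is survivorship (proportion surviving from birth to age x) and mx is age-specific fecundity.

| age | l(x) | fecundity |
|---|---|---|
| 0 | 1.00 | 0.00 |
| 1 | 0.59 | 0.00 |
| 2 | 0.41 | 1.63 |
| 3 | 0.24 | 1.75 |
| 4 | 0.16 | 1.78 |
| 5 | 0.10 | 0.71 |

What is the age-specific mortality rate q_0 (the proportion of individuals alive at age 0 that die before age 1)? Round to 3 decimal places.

0.410

q_0 = (l_0 − l_1) / l_0 = (1 − 0.59) / 1
     = 0.41 / 1 = 0.41 → 0.410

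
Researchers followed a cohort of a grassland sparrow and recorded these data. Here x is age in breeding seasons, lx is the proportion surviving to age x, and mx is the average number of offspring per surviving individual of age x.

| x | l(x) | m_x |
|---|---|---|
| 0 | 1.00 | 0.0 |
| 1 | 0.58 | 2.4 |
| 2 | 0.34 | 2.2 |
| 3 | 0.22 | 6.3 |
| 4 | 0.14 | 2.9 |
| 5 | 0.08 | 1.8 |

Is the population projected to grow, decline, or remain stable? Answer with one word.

growing

R0 = Σ lx·mx = 0 + 1.392 + 0.748 + 1.386 + 0.406 + 0.144 = 4.076
R0 > 1, so the population is growing.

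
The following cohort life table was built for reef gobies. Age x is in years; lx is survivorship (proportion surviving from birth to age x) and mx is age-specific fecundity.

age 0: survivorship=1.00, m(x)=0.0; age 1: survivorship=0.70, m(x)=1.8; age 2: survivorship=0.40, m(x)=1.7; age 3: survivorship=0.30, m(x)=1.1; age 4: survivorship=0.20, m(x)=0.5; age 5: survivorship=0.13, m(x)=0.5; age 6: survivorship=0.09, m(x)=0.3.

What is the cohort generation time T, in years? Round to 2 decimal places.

1.83

lx·mx: 0, 1.26, 0.68, 0.33, 0.1, 0.065, 0.027 → R0 = 2.462
x·lx·mx: 0, 1.26, 1.36, 0.99, 0.4, 0.325, 0.162 → Σ = 4.497
T = 4.497 / 2.462 = 1.826564… → 1.83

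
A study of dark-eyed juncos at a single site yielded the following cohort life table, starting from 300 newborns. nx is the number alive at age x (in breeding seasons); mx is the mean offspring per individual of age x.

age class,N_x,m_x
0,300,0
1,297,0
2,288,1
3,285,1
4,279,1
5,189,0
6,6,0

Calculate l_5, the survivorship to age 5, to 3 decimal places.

0.630

l_5 = n_5/n_0 = 189/300 = 0.63 → 0.630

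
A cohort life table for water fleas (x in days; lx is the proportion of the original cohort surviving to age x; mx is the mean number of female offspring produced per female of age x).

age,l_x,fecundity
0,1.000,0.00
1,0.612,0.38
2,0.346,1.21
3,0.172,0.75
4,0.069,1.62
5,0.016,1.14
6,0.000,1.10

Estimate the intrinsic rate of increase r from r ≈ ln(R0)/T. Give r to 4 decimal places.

R0 = Σ lx·mx = 0 + 0.23256 + 0.41866 + 0.129 + 0.11178 + 0.01824 + 0 = 0.91024
Σ x·lx·mx = 1.9952; T = 1.9952/0.91024 = 2.19195…
r ≈ ln(R0)/T = ln(0.91024)/2.19195… = -0.042906… → -0.0429

-0.0429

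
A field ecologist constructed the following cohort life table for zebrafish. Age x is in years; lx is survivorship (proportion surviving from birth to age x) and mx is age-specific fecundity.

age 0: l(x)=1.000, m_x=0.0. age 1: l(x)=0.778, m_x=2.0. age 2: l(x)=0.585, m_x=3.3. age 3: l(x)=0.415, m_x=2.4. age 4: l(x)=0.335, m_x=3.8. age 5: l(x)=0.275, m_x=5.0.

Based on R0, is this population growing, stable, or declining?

growing

R0 = Σ lx·mx = 0 + 1.556 + 1.9305 + 0.996 + 1.273 + 1.375 = 7.1305
R0 > 1, so the population is growing.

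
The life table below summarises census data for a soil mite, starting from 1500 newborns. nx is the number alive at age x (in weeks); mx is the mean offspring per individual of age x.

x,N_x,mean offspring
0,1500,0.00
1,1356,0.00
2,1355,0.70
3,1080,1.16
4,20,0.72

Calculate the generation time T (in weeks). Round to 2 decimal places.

lx = nx/n0 = nx/1500: 1, 0.904, 0.90333…, 0.72, 0.01333…
lx·mx: 0, 0, 0.632333…, 0.8352, 0.0096… → R0 = 1.477133…
x·lx·mx: 0, 0, 1.264667…, 2.5056, 0.0384… → Σ = 3.808667…
T = 3.808667… / 1.477133… = 2.578418… → 2.58

2.58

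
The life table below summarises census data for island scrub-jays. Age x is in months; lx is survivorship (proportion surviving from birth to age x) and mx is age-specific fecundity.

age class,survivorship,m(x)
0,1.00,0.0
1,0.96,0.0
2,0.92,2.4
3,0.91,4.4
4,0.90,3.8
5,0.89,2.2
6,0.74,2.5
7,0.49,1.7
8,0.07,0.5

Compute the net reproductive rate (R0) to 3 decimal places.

lx·mx by age: 0, 0, 2.208, 4.004, 3.42, 1.958, 1.85, 0.833, 0.035
R0 = Σ lx·mx = 14.308 → 14.308

14.308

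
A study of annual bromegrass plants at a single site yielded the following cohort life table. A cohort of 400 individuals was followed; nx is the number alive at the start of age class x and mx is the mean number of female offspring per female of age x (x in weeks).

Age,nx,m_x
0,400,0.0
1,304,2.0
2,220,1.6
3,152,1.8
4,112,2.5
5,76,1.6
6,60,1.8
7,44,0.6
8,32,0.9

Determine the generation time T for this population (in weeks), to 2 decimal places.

2.74

lx = nx/n0 = nx/400: 1, 0.76, 0.55, 0.38, 0.28, 0.19, 0.15, 0.11, 0.08
lx·mx: 0, 1.52, 0.88, 0.684, 0.7, 0.304, 0.27, 0.066, 0.072 → R0 = 4.496
x·lx·mx: 0, 1.52, 1.76, 2.052, 2.8, 1.52, 1.62, 0.462, 0.576 → Σ = 12.31
T = 12.31 / 4.496 = 2.737989… → 2.74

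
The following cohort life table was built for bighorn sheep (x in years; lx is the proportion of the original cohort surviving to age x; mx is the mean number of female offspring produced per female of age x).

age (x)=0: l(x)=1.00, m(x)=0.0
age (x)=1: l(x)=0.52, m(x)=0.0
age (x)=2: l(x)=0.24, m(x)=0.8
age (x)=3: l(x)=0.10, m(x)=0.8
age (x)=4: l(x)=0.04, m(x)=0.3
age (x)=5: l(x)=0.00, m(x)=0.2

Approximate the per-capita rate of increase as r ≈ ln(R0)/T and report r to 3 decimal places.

R0 = Σ lx·mx = 0 + 0 + 0.192 + 0.08 + 0.012 + 0 = 0.284
Σ x·lx·mx = 0.672; T = 0.672/0.284 = 2.3662…
r ≈ ln(R0)/T = ln(0.284)/2.3662… = -0.53198… → -0.532

-0.532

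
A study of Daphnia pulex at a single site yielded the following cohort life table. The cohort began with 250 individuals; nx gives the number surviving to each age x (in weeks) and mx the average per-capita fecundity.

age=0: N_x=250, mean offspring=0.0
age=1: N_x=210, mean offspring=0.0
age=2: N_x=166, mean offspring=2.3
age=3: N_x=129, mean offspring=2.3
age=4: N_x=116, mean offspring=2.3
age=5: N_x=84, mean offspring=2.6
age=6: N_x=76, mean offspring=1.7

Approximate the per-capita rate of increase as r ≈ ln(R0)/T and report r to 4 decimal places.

lx = nx/n0 = nx/250: 1, 0.84, 0.664, 0.516, 0.464, 0.336, 0.304
R0 = Σ lx·mx = 0 + 0 + 1.5272 + 1.1868 + 1.0672 + 0.8736 + 0.5168 = 5.1716
Σ x·lx·mx = 18.3524; T = 18.3524/5.1716 = 3.54869…
r ≈ ln(R0)/T = ln(5.1716)/3.54869… = 0.463039… → 0.4630

0.4630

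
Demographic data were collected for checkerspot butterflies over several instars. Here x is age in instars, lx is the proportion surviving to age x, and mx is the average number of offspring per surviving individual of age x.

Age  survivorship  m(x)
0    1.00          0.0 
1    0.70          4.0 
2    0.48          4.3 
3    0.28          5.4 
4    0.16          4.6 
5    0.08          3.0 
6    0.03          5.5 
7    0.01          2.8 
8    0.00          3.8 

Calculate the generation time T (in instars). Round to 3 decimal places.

lx·mx: 0, 2.8, 2.064, 1.512, 0.736, 0.24, 0.165, 0.028, 0 → R0 = 7.545
x·lx·mx: 0, 2.8, 4.128, 4.536, 2.944, 1.2, 0.99, 0.196, 0 → Σ = 16.794
T = 16.794 / 7.545 = 2.225845… → 2.226

2.226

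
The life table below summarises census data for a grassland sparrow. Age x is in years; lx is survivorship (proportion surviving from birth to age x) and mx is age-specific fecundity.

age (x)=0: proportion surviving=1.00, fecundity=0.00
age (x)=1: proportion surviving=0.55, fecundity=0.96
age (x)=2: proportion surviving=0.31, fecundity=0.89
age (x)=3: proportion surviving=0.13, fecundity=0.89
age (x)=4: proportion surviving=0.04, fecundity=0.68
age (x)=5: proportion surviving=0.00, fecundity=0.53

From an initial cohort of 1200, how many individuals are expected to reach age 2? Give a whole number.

Expected survivors = N0 · l_2 = 1200 × 0.31 = 372 → 372

372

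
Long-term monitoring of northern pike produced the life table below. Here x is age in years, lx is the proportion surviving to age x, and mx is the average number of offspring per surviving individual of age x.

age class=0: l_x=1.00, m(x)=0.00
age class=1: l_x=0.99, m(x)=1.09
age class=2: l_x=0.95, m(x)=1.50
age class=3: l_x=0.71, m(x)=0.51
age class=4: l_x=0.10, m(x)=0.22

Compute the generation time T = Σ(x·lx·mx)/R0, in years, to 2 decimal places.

1.77

lx·mx: 0, 1.0791, 1.425, 0.3621, 0.022 → R0 = 2.8882
x·lx·mx: 0, 1.0791, 2.85, 1.0863, 0.088 → Σ = 5.1034
T = 5.1034 / 2.8882 = 1.766983… → 1.77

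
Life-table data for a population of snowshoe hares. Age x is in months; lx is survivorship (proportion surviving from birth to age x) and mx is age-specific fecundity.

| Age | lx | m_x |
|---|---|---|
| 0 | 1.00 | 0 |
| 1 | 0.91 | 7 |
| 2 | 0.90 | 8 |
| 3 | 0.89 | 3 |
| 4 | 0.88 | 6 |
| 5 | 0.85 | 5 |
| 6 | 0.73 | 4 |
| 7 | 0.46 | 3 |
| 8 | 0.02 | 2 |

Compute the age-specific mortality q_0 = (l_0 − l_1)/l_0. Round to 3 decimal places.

0.090

q_0 = (l_0 − l_1) / l_0 = (1 − 0.91) / 1
     = 0.09 / 1 = 0.09 → 0.090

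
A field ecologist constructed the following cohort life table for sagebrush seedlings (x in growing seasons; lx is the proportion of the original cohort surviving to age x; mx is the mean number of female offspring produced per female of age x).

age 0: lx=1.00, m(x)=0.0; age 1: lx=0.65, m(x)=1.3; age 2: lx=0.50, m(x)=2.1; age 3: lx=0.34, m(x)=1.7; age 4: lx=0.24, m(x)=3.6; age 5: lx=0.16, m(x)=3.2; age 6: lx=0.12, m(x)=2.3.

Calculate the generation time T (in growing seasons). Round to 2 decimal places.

lx·mx: 0, 0.845, 1.05, 0.578, 0.864, 0.512, 0.276 → R0 = 4.125
x·lx·mx: 0, 0.845, 2.1, 1.734, 3.456, 2.56, 1.656 → Σ = 12.351
T = 12.351 / 4.125 = 2.994182… → 2.99

2.99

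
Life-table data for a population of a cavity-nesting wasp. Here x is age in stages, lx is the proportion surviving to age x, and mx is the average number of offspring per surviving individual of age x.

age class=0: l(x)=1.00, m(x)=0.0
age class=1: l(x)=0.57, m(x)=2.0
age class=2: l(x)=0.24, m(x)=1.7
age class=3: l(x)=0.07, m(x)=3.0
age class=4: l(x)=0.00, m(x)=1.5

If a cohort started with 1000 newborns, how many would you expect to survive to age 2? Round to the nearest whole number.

Expected survivors = N0 · l_2 = 1000 × 0.24 = 240 → 240

240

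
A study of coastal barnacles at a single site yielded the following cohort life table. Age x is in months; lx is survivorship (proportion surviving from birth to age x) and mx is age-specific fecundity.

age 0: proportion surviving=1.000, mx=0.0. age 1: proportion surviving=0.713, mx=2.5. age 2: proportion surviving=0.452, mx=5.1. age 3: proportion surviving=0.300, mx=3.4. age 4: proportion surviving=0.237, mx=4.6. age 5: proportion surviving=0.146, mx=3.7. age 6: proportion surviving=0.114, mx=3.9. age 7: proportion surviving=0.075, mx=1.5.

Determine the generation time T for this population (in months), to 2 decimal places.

lx·mx: 0, 1.7825, 2.3052, 1.02, 1.0902, 0.5402, 0.4446, 0.1125 → R0 = 7.2952
x·lx·mx: 0, 1.7825, 4.6104, 3.06, 4.3608, 2.701, 2.6676, 0.7875 → Σ = 19.9698
T = 19.9698 / 7.2952 = 2.737389… → 2.74

2.74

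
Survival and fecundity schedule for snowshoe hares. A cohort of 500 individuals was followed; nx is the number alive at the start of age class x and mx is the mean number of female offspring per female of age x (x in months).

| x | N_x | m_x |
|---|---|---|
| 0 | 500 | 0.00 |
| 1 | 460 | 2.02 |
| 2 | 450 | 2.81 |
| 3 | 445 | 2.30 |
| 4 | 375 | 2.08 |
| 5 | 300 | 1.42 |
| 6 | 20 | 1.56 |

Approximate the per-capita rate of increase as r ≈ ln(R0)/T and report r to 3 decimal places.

lx = nx/n0 = nx/500: 1, 0.92, 0.9, 0.89, 0.75, 0.6, 0.04
R0 = Σ lx·mx = 0 + 1.8584 + 2.529 + 2.047 + 1.56 + 0.852 + 0.0624 = 8.9088
Σ x·lx·mx = 23.9318; T = 23.9318/8.9088 = 2.68631…
r ≈ ln(R0)/T = ln(8.9088)/2.68631… = 0.81414… → 0.814

0.814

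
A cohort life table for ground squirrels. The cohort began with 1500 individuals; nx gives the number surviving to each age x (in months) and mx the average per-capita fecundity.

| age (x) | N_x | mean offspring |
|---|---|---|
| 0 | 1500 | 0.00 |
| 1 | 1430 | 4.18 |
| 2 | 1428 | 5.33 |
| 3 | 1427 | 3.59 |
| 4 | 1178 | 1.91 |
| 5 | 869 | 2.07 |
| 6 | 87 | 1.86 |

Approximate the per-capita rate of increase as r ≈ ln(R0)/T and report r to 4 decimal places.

1.1255

lx = nx/n0 = nx/1500: 1, 0.95333…, 0.952, 0.95133…, 0.78533…, 0.57933…, 0.058
R0 = Σ lx·mx = 0 + 3.98493… + 5.07416 + 3.41529… + 1.49999… + 1.19922… + 0.10788 = 15.281467…
Σ x·lx·mx = 37.02244…; T = 37.02244…/15.281467… = 2.4227…
r ≈ ln(R0)/T = ln(15.281467…)/2.4227… = 1.125454… → 1.1255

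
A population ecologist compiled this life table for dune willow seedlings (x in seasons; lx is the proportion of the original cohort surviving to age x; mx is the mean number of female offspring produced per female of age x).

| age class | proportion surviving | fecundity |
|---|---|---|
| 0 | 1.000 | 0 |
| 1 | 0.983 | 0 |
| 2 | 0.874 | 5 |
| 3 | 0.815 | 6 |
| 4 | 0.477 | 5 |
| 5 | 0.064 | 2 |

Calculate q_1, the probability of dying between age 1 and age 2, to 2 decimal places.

0.11

q_1 = (l_1 − l_2) / l_1 = (0.983 − 0.874) / 0.983
     = 0.109 / 0.983 = 0.110885… → 0.11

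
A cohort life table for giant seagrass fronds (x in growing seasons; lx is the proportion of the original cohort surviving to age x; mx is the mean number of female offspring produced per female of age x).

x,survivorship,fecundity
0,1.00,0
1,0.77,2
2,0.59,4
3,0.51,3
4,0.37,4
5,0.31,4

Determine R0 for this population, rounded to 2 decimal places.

lx·mx by age: 0, 1.54, 2.36, 1.53, 1.48, 1.24
R0 = Σ lx·mx = 8.15 → 8.15

8.15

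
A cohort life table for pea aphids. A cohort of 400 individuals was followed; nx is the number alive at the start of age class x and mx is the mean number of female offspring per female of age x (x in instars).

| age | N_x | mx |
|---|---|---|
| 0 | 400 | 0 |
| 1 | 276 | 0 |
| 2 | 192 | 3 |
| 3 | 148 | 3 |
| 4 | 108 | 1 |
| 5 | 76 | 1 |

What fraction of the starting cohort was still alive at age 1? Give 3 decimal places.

0.690

l_1 = n_1/n_0 = 276/400 = 0.69 → 0.690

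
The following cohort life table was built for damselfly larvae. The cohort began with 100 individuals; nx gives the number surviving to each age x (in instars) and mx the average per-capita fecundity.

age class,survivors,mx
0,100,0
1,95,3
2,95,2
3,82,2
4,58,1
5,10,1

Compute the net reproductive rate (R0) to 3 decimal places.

lx = nx/n0 = nx/100: 1, 0.95, 0.95, 0.82, 0.58, 0.1
lx·mx by age: 0, 2.85, 1.9, 1.64, 0.58, 0.1
R0 = Σ lx·mx = 7.07 → 7.070

7.070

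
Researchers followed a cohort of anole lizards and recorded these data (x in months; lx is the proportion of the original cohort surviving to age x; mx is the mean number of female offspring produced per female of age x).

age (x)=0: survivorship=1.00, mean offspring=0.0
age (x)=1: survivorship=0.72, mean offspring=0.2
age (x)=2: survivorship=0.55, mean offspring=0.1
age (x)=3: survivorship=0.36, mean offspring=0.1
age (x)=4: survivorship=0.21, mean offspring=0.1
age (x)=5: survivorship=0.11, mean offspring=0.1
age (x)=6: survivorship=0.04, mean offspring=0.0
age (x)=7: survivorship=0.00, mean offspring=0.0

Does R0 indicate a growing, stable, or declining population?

R0 = Σ lx·mx = 0 + 0.144 + 0.055 + 0.036 + 0.021 + 0.011 + 0 + 0 = 0.267
R0 < 1, so the population is declining.

declining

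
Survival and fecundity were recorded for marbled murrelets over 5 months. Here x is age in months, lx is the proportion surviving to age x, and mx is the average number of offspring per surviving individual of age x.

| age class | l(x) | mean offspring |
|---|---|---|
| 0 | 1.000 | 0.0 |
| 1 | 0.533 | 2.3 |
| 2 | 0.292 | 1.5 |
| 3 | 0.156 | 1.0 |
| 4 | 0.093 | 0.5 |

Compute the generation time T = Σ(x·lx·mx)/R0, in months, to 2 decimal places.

1.48

lx·mx: 0, 1.2259, 0.438, 0.156, 0.0465 → R0 = 1.8664
x·lx·mx: 0, 1.2259, 0.876, 0.468, 0.186 → Σ = 2.7559
T = 2.7559 / 1.8664 = 1.476586… → 1.48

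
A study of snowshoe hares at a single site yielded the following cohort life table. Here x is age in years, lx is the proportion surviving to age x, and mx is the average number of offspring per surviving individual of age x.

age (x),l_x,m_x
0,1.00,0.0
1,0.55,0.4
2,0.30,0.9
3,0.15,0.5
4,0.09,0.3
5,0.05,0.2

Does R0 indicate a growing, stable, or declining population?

declining

R0 = Σ lx·mx = 0 + 0.22 + 0.27 + 0.075 + 0.027 + 0.01 = 0.602
R0 < 1, so the population is declining.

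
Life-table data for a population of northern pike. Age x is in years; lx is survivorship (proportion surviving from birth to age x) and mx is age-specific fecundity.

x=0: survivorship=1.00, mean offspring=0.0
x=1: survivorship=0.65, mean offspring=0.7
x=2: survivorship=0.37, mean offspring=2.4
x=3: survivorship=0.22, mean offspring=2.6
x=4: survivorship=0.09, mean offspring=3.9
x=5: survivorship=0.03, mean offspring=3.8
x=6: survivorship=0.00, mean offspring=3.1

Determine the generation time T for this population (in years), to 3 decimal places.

2.488

lx·mx: 0, 0.455, 0.888, 0.572, 0.351, 0.114, 0 → R0 = 2.38
x·lx·mx: 0, 0.455, 1.776, 1.716, 1.404, 0.57, 0 → Σ = 5.921
T = 5.921 / 2.38 = 2.487815… → 2.488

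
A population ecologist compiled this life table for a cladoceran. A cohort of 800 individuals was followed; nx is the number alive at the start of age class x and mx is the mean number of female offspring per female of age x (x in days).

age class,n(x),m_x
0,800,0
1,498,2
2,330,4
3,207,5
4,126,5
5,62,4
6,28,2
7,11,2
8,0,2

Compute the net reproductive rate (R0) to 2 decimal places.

5.38

lx = nx/n0 = nx/800: 1, 0.6225, 0.4125, 0.25875, 0.1575, 0.0775, 0.035, 0.01375, 0
lx·mx by age: 0, 1.245, 1.65, 1.29375, 0.7875, 0.31, 0.07, 0.0275, 0
R0 = Σ lx·mx = 5.38375 → 5.38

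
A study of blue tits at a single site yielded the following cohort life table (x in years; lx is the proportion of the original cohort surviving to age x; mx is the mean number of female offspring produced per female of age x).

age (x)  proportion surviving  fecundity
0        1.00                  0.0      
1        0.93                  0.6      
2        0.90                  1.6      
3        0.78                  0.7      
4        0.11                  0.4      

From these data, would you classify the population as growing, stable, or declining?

R0 = Σ lx·mx = 0 + 0.558 + 1.44 + 0.546 + 0.044 = 2.588
R0 > 1, so the population is growing.

growing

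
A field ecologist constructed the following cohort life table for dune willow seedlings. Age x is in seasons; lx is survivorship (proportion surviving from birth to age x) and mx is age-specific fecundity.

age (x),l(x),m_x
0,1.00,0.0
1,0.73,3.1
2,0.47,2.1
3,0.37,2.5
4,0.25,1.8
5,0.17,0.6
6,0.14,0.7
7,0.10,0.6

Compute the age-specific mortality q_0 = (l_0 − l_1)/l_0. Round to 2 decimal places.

0.27

q_0 = (l_0 − l_1) / l_0 = (1 − 0.73) / 1
     = 0.27 / 1 = 0.27 → 0.27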